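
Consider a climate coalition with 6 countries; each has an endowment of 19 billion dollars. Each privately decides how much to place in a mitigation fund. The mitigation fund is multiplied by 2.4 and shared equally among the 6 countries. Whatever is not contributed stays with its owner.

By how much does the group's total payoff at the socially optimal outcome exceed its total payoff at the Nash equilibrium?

159.60 billion dollars

Each contributed unit returns 2.4/6 = 0.4000 to its contributor — below 1 — so contributing 0 is dominant for every player. At the Nash equilibrium everyone keeps their 19, and the group total is 6 × 19 = 114.
Each contributed unit returns 2.400 to the group as a whole (0.4000 to each of 6 players), which exceeds 1, so the social optimum is full contribution: group total = 2.400 × 114 = 273.60.
Efficiency loss = 273.60 − 114 = 159.60.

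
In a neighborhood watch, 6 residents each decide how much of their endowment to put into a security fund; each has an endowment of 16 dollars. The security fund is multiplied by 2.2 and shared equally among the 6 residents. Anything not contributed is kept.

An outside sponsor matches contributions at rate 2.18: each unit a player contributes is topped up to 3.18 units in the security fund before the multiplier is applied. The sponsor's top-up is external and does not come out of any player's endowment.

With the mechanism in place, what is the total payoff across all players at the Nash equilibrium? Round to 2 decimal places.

With the mechanism, a contributed unit returns 2.2 × 3.18 / 6 = 1.1660 per unit of net cost to the contributor — now above 1 — so contributing fully is weakly dominant for every player.
So the Nash equilibrium is full contribution by all 6; the group earns 2.2 × 3.18 × 96 = 671.62.

671.62 dollars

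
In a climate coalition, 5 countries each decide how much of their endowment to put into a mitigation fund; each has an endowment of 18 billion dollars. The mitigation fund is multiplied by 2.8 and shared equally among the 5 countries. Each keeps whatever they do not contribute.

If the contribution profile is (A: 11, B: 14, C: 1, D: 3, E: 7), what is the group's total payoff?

154.80 billion dollars

Total contributed: 11 + 14 + 1 + 3 + 7 = 36; total kept: 5 × 18 − 36 = 54.
The mitigation fund pays out 2.8 × 36 = 100.80 in aggregate.
Group total = 54 + 100.80 = 154.80.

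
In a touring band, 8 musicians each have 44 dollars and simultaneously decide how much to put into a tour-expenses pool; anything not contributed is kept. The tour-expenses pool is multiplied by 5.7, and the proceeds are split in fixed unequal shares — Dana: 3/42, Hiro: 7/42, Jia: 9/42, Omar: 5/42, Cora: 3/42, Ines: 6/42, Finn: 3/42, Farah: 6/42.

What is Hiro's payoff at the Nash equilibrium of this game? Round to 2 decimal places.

Each unit j contributes comes back to j as 5.7 × (j's share), so j prefers to contribute only if that share exceeds 1/5.7 = 0.1754; otherwise keeping the unit dominates.
Jia alone (share 9/42) is above the threshold, contributing 44; the remaining 7 contribute 0. Total contributed: 44.
Hiro keeps 44 and receives 5.7 × 44 × 7/42 = 41.80 from the tour-expenses pool, for a payoff of 85.80.

85.80 dollars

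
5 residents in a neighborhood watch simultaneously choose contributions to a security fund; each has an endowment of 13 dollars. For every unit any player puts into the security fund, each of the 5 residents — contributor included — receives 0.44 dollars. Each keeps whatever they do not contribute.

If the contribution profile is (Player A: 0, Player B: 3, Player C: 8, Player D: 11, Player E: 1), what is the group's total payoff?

Total contributed: 0 + 3 + 8 + 11 + 1 = 23; total kept: 5 × 13 − 23 = 42.
The security fund pays out 0.44 × 5 × 23 = 50.60 in aggregate.
Group total = 42 + 50.60 = 92.60.

92.60 dollars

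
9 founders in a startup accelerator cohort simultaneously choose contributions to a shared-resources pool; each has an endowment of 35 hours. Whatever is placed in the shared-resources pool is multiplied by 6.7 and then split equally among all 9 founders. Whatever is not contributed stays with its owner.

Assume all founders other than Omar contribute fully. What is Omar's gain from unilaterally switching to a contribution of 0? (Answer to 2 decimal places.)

Switching from a contribution of 35 to 0 lets Omar keep an extra 35 hours, but lowers the shared-resources pool by 35, which costs Omar their own share of that drop: 6.7/9 × 35 = 26.06.
Net gain = 35 − 26.06 = 8.94. The private return per contributed unit (0.7444) is below 1, so free-riding is indeed the best response regardless of what the others do.

8.94 hours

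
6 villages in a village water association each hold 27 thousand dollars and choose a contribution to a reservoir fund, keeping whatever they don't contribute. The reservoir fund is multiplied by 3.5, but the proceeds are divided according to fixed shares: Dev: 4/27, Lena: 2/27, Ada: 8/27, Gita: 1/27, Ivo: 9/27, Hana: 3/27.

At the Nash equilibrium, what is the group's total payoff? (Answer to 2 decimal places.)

297.00 thousand dollars

Each unit j contributes comes back to j as 3.5 × (j's share), so j prefers to contribute only if that share exceeds 1/3.5 = 0.2857; otherwise keeping the unit dominates.
The shares above 0.2857 belong to Ada and Ivo, contributing 27 each; the remaining 4 contribute 0. Total contributed: 54.
The reservoir fund pays out 3.5 × 54 = 189.00 in total (split across the unequal shares, but the aggregate is all that matters for the group sum).
The 4 free-riders keep 27 each, adding 108. Group total = 108 + 189.00 = 297.00.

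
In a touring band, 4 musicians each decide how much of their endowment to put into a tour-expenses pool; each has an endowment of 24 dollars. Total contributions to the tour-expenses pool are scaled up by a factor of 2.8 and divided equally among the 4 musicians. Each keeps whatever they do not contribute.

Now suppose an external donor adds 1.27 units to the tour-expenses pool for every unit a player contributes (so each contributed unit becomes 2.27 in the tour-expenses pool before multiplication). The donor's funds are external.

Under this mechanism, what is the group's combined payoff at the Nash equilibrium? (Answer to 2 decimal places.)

With the mechanism, a contributed unit returns 2.8 × 2.27 / 4 = 1.5890 per unit of net cost to the contributor — now above 1 — so contributing fully is weakly dominant for every player.
So the Nash equilibrium is full contribution by all 4; the group earns 2.8 × 2.27 × 96 = 610.18.

610.18 dollars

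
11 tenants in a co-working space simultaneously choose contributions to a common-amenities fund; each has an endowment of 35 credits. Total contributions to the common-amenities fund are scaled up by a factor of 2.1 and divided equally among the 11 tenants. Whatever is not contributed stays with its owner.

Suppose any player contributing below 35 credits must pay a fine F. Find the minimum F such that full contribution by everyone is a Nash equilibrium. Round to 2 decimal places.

Given the others contribute fully, the best deviation is to contribute 0 (any partial contribution still incurs the fine and gives up units whose private return 0.1909 is below 1).
Deviating from 35 to 0 saves 35 credits but forfeits the deviator's share of the drop in the common-amenities fund: 2.1/11 × 35 = 6.68.
So the deviation gain is 35 − 6.68 = 28.32, and the fine must be at least 28.32 credits to wipe it out.

28.32 credits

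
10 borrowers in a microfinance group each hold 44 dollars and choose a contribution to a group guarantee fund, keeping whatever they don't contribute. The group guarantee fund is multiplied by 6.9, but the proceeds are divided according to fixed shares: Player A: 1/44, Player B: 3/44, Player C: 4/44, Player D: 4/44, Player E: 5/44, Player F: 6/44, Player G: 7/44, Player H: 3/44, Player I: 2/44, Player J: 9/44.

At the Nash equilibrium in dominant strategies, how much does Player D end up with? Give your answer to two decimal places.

99.20 dollars

A player with share s gets back 6.9·s per unit contributed, so full contribution is dominant for anyone with s > 1/6.9 = 0.1449 and zero contribution is dominant for anyone below.
The shares above 0.1449 belong to Player G and Player J, contributing 44 each; the remaining 8 contribute 0. Total contributed: 88.
Player D keeps 44 and receives 6.9 × 88 × 4/44 = 55.20 from the group guarantee fund, for a payoff of 99.20.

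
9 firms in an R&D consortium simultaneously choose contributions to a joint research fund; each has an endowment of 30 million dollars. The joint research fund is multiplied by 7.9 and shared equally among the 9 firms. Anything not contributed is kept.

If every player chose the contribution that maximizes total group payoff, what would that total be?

2133.00 million dollars

Each contributed unit returns 7.900 to the group as a whole (0.8778 to each of 9 players), which exceeds 1, so the social optimum is full contribution: group total = 7.900 × 270 = 2133.00.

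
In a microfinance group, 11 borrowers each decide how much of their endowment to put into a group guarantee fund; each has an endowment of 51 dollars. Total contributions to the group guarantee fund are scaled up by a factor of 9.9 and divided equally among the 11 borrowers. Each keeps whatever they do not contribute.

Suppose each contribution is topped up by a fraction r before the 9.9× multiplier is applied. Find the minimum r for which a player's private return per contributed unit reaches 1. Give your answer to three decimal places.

0.111

With matching at rate r, one contributed unit becomes (1 + r) in the group guarantee fund and returns 9.9 × (1 + r) / 11 to the contributor.
Setting this equal to 1: 1 + r = 11/9.9 = 1.1111.
So the minimum matching rate is r = 1.1111 − 1 = 0.111.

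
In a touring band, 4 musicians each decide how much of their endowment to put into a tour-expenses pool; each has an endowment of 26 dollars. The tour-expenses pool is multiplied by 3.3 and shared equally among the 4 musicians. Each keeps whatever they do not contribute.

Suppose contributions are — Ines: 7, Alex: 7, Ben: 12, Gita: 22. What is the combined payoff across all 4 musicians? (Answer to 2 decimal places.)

214.40 dollars

Total contributed: 7 + 7 + 12 + 22 = 48; total kept: 4 × 26 − 48 = 56.
The tour-expenses pool pays out 3.3 × 48 = 158.40 in aggregate.
Group total = 56 + 158.40 = 214.40.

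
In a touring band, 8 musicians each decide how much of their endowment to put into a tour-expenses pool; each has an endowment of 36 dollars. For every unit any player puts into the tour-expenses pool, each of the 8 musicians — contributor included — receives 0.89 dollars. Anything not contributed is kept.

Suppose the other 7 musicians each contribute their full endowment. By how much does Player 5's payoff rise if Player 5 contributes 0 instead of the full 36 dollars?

Switching from a contribution of 36 to 0 lets Player 5 keep an extra 36 dollars, but lowers the tour-expenses pool by 36, which costs Player 5 their own share of that drop: 0.89 × 36 = 32.04.
Net gain = 36 − 32.04 = 3.96. The private return per contributed unit (0.89) is below 1, so free-riding is indeed the best response regardless of what the others do.

3.96 dollars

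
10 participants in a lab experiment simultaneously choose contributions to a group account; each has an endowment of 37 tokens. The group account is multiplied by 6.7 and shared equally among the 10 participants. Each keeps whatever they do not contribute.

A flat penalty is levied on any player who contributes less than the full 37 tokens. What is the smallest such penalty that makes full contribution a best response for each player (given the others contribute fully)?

Given the others contribute fully, the best deviation is to contribute 0 (any partial contribution still incurs the fine and gives up units whose private return 0.6700 is below 1).
Deviating from 37 to 0 saves 37 tokens but forfeits the deviator's share of the drop in the group account: 6.7/10 × 37 = 24.79.
So the deviation gain is 37 − 24.79 = 12.21, and the fine must be at least 12.21 tokens to wipe it out.

12.21 tokens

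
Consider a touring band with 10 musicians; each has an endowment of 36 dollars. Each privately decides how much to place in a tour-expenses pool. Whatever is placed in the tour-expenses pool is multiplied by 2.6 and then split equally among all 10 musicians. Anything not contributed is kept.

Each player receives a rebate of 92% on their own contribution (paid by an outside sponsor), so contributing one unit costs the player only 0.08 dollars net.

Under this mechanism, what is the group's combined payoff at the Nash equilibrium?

1267.20 dollars

The effective private return per unit is now (2.6/10) / 0.08 = 3.2500 > 1, so every player's dominant strategy flips to full contribution.
So the Nash equilibrium is full contribution by all 10; the group earns 10 × (36 × 0.92 + 2.6 × 36) = 1267.20.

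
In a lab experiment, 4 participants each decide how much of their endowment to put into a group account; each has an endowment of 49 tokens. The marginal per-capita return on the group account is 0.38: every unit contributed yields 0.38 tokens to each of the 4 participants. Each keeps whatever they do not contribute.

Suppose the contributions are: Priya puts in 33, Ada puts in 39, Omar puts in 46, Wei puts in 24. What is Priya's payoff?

Total contributed: 33 + 39 + 46 + 24 = 142.
Each receives 0.38 × 142 = 53.96 from the group account.
Priya keeps 49 − 33 = 16, so Priya's payoff is 16 + 53.96 = 69.96.

69.96 tokens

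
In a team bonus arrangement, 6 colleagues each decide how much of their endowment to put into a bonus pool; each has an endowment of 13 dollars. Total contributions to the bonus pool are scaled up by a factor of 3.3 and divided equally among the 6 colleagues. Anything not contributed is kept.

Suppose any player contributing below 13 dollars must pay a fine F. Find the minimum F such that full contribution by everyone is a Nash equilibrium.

5.85 dollars

Given the others contribute fully, the best deviation is to contribute 0 (any partial contribution still incurs the fine and gives up units whose private return 0.5500 is below 1).
Deviating from 13 to 0 saves 13 dollars but forfeits the deviator's share of the drop in the bonus pool: 3.3/6 × 13 = 7.15.
So the deviation gain is 13 − 7.15 = 5.85, and the fine must be at least 5.85 dollars to wipe it out.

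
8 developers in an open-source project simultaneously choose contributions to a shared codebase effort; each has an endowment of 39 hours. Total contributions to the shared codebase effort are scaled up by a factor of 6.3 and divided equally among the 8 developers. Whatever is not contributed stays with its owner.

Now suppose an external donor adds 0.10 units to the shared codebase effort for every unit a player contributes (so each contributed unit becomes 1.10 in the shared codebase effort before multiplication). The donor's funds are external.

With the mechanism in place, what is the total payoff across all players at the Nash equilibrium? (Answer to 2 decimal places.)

312.00 hours

The effective private return is 6.3 × 1.10 / 8 = 0.8663, which is still under 1, so the mechanism doesn't change anyone's dominant strategy: zero contribution.
At the Nash equilibrium no one contributes; group total payoff = 8 × 39 = 312.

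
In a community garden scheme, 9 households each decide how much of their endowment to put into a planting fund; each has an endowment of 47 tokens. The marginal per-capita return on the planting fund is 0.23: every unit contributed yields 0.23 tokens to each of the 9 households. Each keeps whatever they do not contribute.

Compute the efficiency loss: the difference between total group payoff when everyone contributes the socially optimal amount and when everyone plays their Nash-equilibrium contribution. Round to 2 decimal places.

452.61 tokens

The private return per contributed unit is 0.23 < 1, so contributing 0 is dominant for every player. At the Nash equilibrium everyone keeps their 47, and the group total is 9 × 47 = 423.
Each contributed unit returns 2.070 to the group as a whole (0.23 to each of 9 players), which exceeds 1, so the social optimum is full contribution: group total = 2.070 × 423 = 875.61.
Efficiency loss = 875.61 − 423 = 452.61.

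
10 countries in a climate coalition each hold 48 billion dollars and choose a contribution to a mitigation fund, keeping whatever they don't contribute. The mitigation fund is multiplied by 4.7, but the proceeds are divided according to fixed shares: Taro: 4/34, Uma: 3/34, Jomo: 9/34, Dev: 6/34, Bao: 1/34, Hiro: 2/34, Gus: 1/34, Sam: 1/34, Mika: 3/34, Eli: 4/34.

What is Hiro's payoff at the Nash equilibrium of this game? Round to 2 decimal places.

61.27 billion dollars

For player j, contributing a unit is worthwhile iff 4.7 × (j's share) ≥ 1, i.e. iff j's share is at least 0.2128.
The only share above 0.2128 is Jomo's 9/34, contributing 48; the remaining 9 contribute 0. Total contributed: 48.
Hiro keeps 48 and receives 4.7 × 48 × 2/34 = 13.27 from the mitigation fund, for a payoff of 61.27.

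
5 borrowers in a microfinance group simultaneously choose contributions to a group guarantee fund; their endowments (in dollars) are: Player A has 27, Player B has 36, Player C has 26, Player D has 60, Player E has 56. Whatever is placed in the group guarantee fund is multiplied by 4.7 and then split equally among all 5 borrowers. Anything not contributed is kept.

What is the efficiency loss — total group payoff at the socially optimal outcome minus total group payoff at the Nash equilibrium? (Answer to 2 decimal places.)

758.50 dollars

The private return per contributed unit is 4.7/5 = 0.9400 < 1 for every player regardless of endowment, so the Nash equilibrium is zero contribution and the group total is Σ E_j = 27 + 36 + 26 + 60 + 56 = 205.
Each contributed unit returns 4.700 to the group, so the social optimum is full contribution by everyone: group total = 4.700 × 205 = 963.50.
Efficiency loss = (4.700 − 1) × 205 = 758.50.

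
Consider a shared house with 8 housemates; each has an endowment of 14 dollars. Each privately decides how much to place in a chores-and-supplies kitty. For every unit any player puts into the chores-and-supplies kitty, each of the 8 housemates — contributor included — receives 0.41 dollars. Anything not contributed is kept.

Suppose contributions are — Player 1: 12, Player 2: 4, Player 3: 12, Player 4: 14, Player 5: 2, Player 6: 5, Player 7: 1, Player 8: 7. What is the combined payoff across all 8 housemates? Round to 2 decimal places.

Total contributed: 12 + 4 + 12 + 14 + 2 + 5 + 1 + 7 = 57; total kept: 8 × 14 − 57 = 55.
The chores-and-supplies kitty pays out 0.41 × 8 × 57 = 186.96 in aggregate.
Group total = 55 + 186.96 = 241.96.

241.96 dollars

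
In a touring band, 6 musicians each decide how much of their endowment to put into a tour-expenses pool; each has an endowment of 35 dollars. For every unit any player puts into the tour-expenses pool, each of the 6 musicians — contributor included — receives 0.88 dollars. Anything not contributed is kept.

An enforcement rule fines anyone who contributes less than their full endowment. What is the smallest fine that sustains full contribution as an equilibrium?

4.20 dollars

Given the others contribute fully, the best deviation is to contribute 0 (any partial contribution still incurs the fine and gives up units whose private return 0.88 is below 1).
Deviating from 35 to 0 saves 35 dollars but forfeits the deviator's share of the drop in the tour-expenses pool: 0.88 × 35 = 30.80.
So the deviation gain is 35 − 30.80 = 4.20, and the fine must be at least 4.20 dollars to wipe it out.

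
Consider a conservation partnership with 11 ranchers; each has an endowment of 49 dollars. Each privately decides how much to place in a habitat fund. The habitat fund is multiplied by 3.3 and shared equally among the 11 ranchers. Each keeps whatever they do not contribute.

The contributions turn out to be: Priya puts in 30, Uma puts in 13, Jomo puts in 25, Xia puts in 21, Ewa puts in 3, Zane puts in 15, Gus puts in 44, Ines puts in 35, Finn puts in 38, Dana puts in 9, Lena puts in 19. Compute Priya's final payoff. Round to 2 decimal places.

Total contributed: 30 + 13 + 25 + 21 + 3 + 15 + 44 + 35 + 38 + 9 + 19 = 252.
Each receives 3.3 × 252 / 11 = 75.60 from the habitat fund.
Priya keeps 49 − 30 = 19, so Priya's payoff is 19 + 75.60 = 94.60.

94.60 dollars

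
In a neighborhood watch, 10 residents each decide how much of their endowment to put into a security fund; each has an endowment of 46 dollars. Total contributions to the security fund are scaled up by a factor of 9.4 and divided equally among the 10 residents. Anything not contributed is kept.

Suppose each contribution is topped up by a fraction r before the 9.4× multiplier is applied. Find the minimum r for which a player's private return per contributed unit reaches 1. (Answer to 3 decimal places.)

With matching at rate r, one contributed unit becomes (1 + r) in the security fund and returns 9.4 × (1 + r) / 10 to the contributor.
Setting this equal to 1: 1 + r = 10/9.4 = 1.0638.
So the minimum matching rate is r = 1.0638 − 1 = 0.064.

0.064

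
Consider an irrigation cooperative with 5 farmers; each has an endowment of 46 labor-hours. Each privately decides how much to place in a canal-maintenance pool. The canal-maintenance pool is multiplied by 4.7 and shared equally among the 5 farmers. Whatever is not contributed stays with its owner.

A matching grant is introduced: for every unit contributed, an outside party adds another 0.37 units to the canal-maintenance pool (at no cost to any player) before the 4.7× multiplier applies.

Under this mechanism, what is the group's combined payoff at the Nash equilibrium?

With the mechanism, a contributed unit returns 4.7 × 1.37 / 5 = 1.2878 per unit of net cost to the contributor — now above 1 — so contributing fully is weakly dominant for every player.
At the Nash equilibrium everyone contributes 46. Group total payoff = 4.7 × 1.37 × 230 = 1480.97.

1480.97 labor-hours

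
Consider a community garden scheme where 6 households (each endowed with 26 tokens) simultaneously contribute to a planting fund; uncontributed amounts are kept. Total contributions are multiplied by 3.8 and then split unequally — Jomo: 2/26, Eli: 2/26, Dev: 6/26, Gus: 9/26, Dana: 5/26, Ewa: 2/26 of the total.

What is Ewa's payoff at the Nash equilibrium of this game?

33.60 tokens

Player j's private return per contributed unit is 3.8 × (j's share). Contributing is weakly dominant for j when that share is at least 1/3.8 = 0.2632, and contributing 0 is dominant otherwise.
Only Gus (9/26) clears that bar, contributing 26; the remaining 5 contribute 0. Total contributed: 26.
Ewa keeps 26 and receives 3.8 × 26 × 2/26 = 7.60 from the planting fund, for a payoff of 33.60.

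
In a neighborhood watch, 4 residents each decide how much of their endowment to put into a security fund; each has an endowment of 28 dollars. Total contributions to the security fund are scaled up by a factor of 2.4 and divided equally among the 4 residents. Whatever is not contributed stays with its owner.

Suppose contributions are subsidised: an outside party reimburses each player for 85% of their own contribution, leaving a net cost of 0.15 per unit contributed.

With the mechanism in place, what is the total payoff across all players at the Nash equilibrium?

364.00 dollars

The effective private return per unit is now (2.4/4) / 0.15 = 4.0000 > 1, so every player's dominant strategy flips to full contribution.
So the Nash equilibrium is full contribution by all 4; the group earns 4 × (28 × 0.85 + 2.4 × 28) = 364.00.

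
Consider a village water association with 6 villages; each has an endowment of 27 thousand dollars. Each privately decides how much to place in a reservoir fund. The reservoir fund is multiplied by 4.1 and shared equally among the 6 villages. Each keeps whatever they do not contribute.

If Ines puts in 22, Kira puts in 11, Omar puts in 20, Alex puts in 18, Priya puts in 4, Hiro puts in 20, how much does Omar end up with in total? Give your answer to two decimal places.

71.92 thousand dollars

Total contributed: 22 + 11 + 20 + 18 + 4 + 20 = 95.
Each receives 4.1 × 95 / 6 = 64.92 from the reservoir fund.
Omar keeps 27 − 20 = 7, so Omar's payoff is 7 + 64.92 = 71.92.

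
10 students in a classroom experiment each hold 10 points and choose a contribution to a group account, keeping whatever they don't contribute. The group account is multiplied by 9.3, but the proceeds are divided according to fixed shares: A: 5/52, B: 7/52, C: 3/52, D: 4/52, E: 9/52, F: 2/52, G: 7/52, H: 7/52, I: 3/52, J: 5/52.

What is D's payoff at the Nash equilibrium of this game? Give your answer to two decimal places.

38.62 points

A player with share s gets back 9.3·s per unit contributed, so full contribution is dominant for anyone with s > 1/9.3 = 0.1075 and zero contribution is dominant for anyone below.
The shares above 0.1075 belong to B, E, G and H, contributing 10 each; the remaining 6 contribute 0. Total contributed: 40.
D keeps 10 and receives 9.3 × 40 × 4/52 = 28.62 from the group account, for a payoff of 38.62.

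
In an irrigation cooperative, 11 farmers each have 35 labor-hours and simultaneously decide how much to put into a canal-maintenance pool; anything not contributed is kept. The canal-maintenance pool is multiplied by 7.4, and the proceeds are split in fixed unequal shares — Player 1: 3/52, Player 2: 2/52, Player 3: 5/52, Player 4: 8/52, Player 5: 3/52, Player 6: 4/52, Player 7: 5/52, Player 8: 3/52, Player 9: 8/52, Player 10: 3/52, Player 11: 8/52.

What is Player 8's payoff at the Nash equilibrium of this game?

Player j's private return per contributed unit is 7.4 × (j's share). Contributing is weakly dominant for j when that share is at least 1/7.4 = 0.1351, and contributing 0 is dominant otherwise.
The shares above 0.1351 belong to Player 4, Player 9 and Player 11, contributing 35 each; the remaining 8 contribute 0. Total contributed: 105.
Player 8 keeps 35 and receives 7.4 × 105 × 3/52 = 44.83 from the canal-maintenance pool, for a payoff of 79.83.

79.83 labor-hours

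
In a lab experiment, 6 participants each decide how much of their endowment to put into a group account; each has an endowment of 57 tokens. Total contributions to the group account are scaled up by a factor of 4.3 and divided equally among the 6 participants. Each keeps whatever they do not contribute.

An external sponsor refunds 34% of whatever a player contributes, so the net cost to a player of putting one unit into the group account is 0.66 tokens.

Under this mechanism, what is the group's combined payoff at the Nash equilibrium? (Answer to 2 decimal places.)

1586.88 tokens

Under the mechanism each unit contributed yields (4.3/6) / 0.66 = 1.0859 back to its contributor per unit of net cost, which exceeds 1, making full contribution the dominant choice for everyone.
At the Nash equilibrium everyone contributes 57. Group total payoff = 6 × (57 × 0.34 + 4.3 × 57) = 1586.88.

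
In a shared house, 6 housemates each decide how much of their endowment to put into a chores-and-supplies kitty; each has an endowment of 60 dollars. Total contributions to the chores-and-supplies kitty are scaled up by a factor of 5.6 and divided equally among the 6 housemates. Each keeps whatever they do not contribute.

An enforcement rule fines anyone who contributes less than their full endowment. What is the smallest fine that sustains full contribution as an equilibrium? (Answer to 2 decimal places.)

Given the others contribute fully, the best deviation is to contribute 0 (any partial contribution still incurs the fine and gives up units whose private return 0.9333 is below 1).
Deviating from 60 to 0 saves 60 dollars but forfeits the deviator's share of the drop in the chores-and-supplies kitty: 5.6/6 × 60 = 56.00.
So the deviation gain is 60 − 56.00 = 4.00, and the fine must be at least 4.00 dollars to wipe it out.

4.00 dollars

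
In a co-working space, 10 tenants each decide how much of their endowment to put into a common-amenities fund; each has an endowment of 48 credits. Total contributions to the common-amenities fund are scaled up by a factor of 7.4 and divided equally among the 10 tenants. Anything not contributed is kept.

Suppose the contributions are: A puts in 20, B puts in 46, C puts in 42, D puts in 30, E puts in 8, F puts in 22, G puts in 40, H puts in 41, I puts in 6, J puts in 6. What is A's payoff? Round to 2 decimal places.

221.14 credits

Total contributed: 20 + 46 + 42 + 30 + 8 + 22 + 40 + 41 + 6 + 6 = 261.
Each receives 7.4 × 261 / 10 = 193.14 from the common-amenities fund.
A keeps 48 − 20 = 28, so A's payoff is 28 + 193.14 = 221.14.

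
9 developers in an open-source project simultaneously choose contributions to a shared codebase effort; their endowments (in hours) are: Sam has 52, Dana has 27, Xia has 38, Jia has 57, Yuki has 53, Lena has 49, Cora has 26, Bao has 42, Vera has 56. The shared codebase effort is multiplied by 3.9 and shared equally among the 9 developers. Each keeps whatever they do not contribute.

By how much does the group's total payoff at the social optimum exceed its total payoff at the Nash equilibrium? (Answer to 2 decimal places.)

The private return per contributed unit is 3.9/9 = 0.4333 < 1 for every player regardless of endowment, so the Nash equilibrium is zero contribution and the group total is Σ E_j = 52 + 27 + 38 + 57 + 53 + 49 + 26 + 42 + 56 = 400.
Each contributed unit returns 3.900 to the group, so the social optimum is full contribution by everyone: group total = 3.900 × 400 = 1560.00.
Efficiency loss = (3.900 − 1) × 400 = 1160.00.

1160.00 hours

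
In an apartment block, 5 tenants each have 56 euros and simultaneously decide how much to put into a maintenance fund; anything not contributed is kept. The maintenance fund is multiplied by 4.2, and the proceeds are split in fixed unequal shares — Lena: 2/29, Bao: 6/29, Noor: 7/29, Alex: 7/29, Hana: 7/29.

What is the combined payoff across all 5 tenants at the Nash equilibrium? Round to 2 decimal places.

817.60 euros

For player j, contributing a unit is worthwhile iff 4.2 × (j's share) ≥ 1, i.e. iff j's share is at least 0.2381.
Noor, Alex and Hana clear that bar, contributing 56 each; the remaining 2 contribute 0. Total contributed: 168.
The maintenance fund pays out 4.2 × 168 = 705.60 in total (split across the unequal shares, but the aggregate is all that matters for the group sum).
The 2 free-riders keep 56 each, adding 112. Group total = 112 + 705.60 = 817.60.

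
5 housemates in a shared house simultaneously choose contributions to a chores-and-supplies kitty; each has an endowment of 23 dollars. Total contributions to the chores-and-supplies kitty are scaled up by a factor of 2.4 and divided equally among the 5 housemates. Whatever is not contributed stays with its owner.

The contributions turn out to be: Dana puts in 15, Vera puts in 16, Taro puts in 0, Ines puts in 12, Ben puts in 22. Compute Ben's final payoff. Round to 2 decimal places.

Total contributed: 15 + 16 + 0 + 12 + 22 = 65.
Each receives 2.4 × 65 / 5 = 31.20 from the chores-and-supplies kitty.
Ben keeps 23 − 22 = 1, so Ben's payoff is 1 + 31.20 = 32.20.

32.20 dollars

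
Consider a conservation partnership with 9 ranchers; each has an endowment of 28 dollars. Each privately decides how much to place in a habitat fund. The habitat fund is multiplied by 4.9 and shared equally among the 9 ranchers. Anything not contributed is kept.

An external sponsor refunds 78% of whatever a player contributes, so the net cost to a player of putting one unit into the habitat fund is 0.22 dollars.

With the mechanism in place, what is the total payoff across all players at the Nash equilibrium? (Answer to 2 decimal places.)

1431.36 dollars

The effective private return per unit is now (4.9/9) / 0.22 = 2.4747 > 1, so every player's dominant strategy flips to full contribution.
So the Nash equilibrium is full contribution by all 9; the group earns 9 × (28 × 0.78 + 4.9 × 28) = 1431.36.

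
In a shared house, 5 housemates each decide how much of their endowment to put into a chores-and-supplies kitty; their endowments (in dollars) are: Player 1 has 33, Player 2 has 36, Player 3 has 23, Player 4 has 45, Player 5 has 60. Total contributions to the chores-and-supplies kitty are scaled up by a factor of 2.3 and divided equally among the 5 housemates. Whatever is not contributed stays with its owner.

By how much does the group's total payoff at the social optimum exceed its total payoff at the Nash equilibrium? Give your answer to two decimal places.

The private return per contributed unit is 2.3/5 = 0.4600 < 1 for every player regardless of endowment, so the Nash equilibrium is zero contribution and the group total is Σ E_j = 33 + 36 + 23 + 45 + 60 = 197.
Each contributed unit returns 2.300 to the group, so the social optimum is full contribution by everyone: group total = 2.300 × 197 = 453.10.
Efficiency loss = (2.300 − 1) × 197 = 256.10.

256.10 dollars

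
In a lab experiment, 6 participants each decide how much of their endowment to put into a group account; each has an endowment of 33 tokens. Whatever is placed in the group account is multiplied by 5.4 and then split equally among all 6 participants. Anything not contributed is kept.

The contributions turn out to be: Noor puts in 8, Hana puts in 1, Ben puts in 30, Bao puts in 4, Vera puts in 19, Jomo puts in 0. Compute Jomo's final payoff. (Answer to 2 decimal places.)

88.80 tokens

Total contributed: 8 + 1 + 30 + 4 + 19 + 0 = 62.
Each receives 5.4 × 62 / 6 = 55.80 from the group account.
Jomo keeps 33 − 0 = 33, so Jomo's payoff is 33 + 55.80 = 88.80.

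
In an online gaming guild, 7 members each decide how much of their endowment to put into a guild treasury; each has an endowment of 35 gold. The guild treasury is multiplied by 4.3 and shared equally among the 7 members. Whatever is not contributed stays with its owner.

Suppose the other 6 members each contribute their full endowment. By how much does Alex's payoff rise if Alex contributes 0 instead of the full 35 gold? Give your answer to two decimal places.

13.50 gold

Switching from a contribution of 35 to 0 lets Alex keep an extra 35 gold, but lowers the guild treasury by 35, which costs Alex their own share of that drop: 4.3/7 × 35 = 21.50.
Net gain = 35 − 21.50 = 13.50. The private return per contributed unit (0.6143) is below 1, so free-riding is indeed the best response regardless of what the others do.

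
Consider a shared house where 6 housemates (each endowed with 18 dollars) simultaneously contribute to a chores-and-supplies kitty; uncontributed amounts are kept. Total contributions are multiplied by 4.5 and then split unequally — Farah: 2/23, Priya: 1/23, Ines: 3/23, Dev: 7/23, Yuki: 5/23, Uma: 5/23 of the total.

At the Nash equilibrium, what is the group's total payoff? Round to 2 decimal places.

171.00 dollars

For player j, contributing a unit is worthwhile iff 4.5 × (j's share) ≥ 1, i.e. iff j's share is at least 0.2222.
Dev alone (share 7/23) is above the threshold, contributing 18; the remaining 5 contribute 0. Total contributed: 18.
The chores-and-supplies kitty pays out 4.5 × 18 = 81.00 in total (split across the unequal shares, but the aggregate is all that matters for the group sum).
The 5 free-riders keep 18 each, adding 90. Group total = 90 + 81.00 = 171.00.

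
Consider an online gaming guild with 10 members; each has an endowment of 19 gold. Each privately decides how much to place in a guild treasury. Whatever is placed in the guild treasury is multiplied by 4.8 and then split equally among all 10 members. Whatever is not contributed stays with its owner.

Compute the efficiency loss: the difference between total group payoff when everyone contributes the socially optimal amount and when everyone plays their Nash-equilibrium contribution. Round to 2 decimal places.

722.00 gold

Each contributed unit returns 4.8/10 = 0.4800 to its contributor — below 1 — so contributing 0 is dominant for every player. At the Nash equilibrium everyone keeps their 19, and the group total is 10 × 19 = 190.
Each contributed unit returns 4.800 to the group as a whole (0.4800 to each of 10 players), which exceeds 1, so the social optimum is full contribution: group total = 4.800 × 190 = 912.00.
Efficiency loss = 912.00 − 190 = 722.00.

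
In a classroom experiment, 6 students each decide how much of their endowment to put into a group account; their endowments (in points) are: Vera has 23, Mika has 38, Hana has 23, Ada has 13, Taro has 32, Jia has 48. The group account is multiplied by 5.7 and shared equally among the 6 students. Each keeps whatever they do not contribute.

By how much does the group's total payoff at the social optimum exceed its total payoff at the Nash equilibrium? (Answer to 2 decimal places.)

831.90 points

The private return per contributed unit is 5.7/6 = 0.9500 < 1 for every player regardless of endowment, so the Nash equilibrium is zero contribution and the group total is Σ E_j = 23 + 38 + 23 + 13 + 32 + 48 = 177.
Each contributed unit returns 5.700 to the group, so the social optimum is full contribution by everyone: group total = 5.700 × 177 = 1008.90.
Efficiency loss = (5.700 − 1) × 177 = 831.90.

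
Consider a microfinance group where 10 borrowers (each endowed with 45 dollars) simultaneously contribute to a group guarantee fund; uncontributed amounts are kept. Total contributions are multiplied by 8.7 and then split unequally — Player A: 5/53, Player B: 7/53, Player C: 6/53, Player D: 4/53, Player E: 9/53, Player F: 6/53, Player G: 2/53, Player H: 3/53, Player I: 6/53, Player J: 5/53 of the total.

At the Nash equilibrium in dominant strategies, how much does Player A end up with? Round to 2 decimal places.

Each unit j contributes comes back to j as 8.7 × (j's share), so j prefers to contribute only if that share exceeds 1/8.7 = 0.1149; otherwise keeping the unit dominates.
Player B and Player E clear that bar, contributing 45 each; the remaining 8 contribute 0. Total contributed: 90.
Player A keeps 45 and receives 8.7 × 90 × 5/53 = 73.87 from the group guarantee fund, for a payoff of 118.87.

118.87 dollars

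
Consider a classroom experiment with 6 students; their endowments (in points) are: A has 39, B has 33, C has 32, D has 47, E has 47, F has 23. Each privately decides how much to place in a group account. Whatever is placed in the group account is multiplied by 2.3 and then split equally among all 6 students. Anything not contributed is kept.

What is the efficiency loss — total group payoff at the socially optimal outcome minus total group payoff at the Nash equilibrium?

287.30 points

The private return per contributed unit is 2.3/6 = 0.3833 < 1 for every player regardless of endowment, so the Nash equilibrium is zero contribution and the group total is Σ E_j = 39 + 33 + 32 + 47 + 47 + 23 = 221.
Each contributed unit returns 2.300 to the group, so the social optimum is full contribution by everyone: group total = 2.300 × 221 = 508.30.
Efficiency loss = (2.300 − 1) × 221 = 287.30.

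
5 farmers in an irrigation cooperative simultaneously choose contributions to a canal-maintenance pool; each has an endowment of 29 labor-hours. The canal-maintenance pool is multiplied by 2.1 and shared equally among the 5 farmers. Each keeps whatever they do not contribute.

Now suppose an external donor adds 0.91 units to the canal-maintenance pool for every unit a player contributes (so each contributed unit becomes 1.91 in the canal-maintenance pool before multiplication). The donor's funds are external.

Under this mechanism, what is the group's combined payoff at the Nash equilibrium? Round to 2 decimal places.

The effective private return is 2.1 × 1.91 / 5 = 0.8022, which is still under 1, so the mechanism doesn't change anyone's dominant strategy: zero contribution.
At the Nash equilibrium no one contributes; group total payoff = 5 × 29 = 145.

145.00 labor-hours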